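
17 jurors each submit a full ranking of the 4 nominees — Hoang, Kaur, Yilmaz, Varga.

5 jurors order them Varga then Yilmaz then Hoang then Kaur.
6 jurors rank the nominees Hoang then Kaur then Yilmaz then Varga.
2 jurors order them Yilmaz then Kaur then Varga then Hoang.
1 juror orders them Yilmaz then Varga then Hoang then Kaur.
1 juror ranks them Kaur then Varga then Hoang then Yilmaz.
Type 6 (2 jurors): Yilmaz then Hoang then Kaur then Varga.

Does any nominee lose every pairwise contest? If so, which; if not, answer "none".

Pairwise majorities:
Hoang vs Kaur: Hoang, 14–3.
Hoang–Yilmaz: Yilmaz 10–7.
Hoang vs Varga: 8 to 9, Varga.
Kaur vs Yilmaz: Kaur preferred on 6+1 = 7 ballots; Yilmaz wins 10–7.
Kaur vs Varga: 11 to 6, Kaur.
Yilmaz–Varga: Yilmaz 11–6.
Every nominee wins at least one matchup (Hoang beats Kaur; Kaur beats Varga; Yilmaz beats Hoang; Varga beats Hoang), so there is no Condorcet loser.

none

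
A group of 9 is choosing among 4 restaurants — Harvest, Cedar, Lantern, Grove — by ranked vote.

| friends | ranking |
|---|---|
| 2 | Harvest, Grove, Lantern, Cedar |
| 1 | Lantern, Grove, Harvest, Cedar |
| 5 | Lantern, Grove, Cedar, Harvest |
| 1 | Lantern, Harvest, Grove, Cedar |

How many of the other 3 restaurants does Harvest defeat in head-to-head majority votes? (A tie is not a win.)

0

Harvest against each rival (9 friends):
Harvest–Cedar: Cedar 5–4.
Harvest vs Lantern: 2 to 7, Lantern.
Harvest vs Grove: Harvest preferred on 2+1 = 3 ballots; Grove wins 6–3.
Harvest beats no one; loses to Cedar, Lantern, Grove — 0 pairwise wins.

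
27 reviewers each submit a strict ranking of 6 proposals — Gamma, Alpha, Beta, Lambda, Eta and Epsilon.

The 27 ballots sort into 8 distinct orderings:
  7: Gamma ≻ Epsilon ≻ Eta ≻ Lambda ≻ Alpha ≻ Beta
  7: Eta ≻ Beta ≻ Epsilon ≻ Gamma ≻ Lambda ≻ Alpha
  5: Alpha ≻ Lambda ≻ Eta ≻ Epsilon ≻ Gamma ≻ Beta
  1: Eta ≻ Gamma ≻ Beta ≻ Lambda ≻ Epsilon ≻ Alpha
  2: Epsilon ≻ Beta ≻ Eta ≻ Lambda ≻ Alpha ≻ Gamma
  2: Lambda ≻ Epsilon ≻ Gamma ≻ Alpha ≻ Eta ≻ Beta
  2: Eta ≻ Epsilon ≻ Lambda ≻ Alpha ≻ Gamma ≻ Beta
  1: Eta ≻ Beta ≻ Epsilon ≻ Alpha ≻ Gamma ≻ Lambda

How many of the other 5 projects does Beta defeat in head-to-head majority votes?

0

Beta against each rival (27 reviewers):
Beta vs Gamma: 7+2+1 = 10 for Beta, 17 for Gamma — Gamma by 17–10.
Beta–Alpha: Alpha 16–11.
Beta vs Lambda: Lambda wins 16–11.
Beta vs Eta: Eta wins 25–2.
Beta vs Epsilon: Epsilon wins 18–9.
Beta beats no one; loses to Gamma, Alpha, Lambda, Eta, Epsilon — 0 pairwise wins.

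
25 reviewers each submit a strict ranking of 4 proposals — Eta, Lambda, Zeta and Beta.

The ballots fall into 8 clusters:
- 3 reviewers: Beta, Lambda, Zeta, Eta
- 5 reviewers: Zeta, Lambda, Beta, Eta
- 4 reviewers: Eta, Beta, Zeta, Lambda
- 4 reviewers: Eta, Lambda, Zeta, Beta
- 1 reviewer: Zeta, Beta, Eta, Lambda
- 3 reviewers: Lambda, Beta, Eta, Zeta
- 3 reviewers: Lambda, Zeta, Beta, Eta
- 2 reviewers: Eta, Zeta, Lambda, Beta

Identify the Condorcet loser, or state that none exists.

Pairwise majorities:
Eta–Lambda: Lambda 14–11.
Eta vs Zeta: Eta preferred on 4+4+3+2 = 13 ballots; Eta wins 13–12.
Eta vs Beta: 10 to 15, Beta.
Lambda vs Zeta: 3+4+3+3 = 13 for Lambda, 12 for Zeta — Lambda by 13–12.
Lambda vs Beta: Lambda preferred on 5+4+3+3+2 = 17 ballots; Lambda wins 17–8.
Zeta vs Beta: Zeta is ranked higher on 5+4+1+3+2 = 15 ballots, Beta on 10. Zeta wins 15–10.
No project is winless: Eta beats Zeta; Lambda beats Eta; Zeta beats Beta; Beta beats Eta. There is no Condorcet loser.

none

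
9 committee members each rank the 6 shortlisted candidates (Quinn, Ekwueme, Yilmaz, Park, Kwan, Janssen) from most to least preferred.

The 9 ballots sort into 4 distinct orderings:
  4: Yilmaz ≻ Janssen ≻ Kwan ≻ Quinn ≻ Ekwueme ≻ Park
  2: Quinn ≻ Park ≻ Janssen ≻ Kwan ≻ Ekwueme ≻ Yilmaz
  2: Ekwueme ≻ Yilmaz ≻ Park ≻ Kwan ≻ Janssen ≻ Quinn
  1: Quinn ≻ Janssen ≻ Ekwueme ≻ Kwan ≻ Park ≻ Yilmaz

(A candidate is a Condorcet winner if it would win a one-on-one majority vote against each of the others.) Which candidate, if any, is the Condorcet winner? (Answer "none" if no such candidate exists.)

Head-to-head results (9 committee members):
Quinn vs Ekwueme: 7 to 2, Quinn.
Quinn vs Yilmaz: 3 to 6, Yilmaz.
Quinn vs Park: Quinn is ranked higher on 4+2+1 = 7 ballots, Park on 2. Quinn wins 7–2.
Quinn vs Kwan: Quinn preferred on 2+1 = 3 ballots; Kwan wins 6–3.
Quinn vs Janssen: Quinn is ranked higher on 2+1 = 3 ballots, Janssen on 6. Janssen wins 6–3.
Ekwueme vs Yilmaz: Ekwueme is ranked higher on 2+2+1 = 5 ballots, Yilmaz on 4. Ekwueme wins 5–4.
Ekwueme vs Park: Ekwueme preferred on 4+2+1 = 7 ballots; Ekwueme wins 7–2.
Ekwueme vs Kwan: 3 to 6, Kwan.
Ekwueme vs Janssen: 2 for Ekwueme, 7 for Janssen — Janssen by 7–2.
Yilmaz vs Park: Yilmaz preferred on 4+2 = 6 ballots; Yilmaz wins 6–3.
Yilmaz vs Kwan: Yilmaz preferred on 4+2 = 6 ballots; Yilmaz wins 6–3.
Yilmaz vs Janssen: Yilmaz is ranked higher on 4+2 = 6 ballots, Janssen on 3. Yilmaz wins 6–3.
Park vs Kwan: Park preferred on 2+2 = 4 ballots; Kwan wins 5–4.
Park vs Janssen: 4 to 5, Janssen.
Kwan vs Janssen: Kwan preferred on 2 ballots; Janssen wins 7–2.
No candidate is unbeaten: Quinn loses to Yilmaz; Ekwueme loses to Quinn; Yilmaz loses to Ekwueme; Park loses to Quinn; Kwan loses to Yilmaz; Janssen loses to Yilmaz. In particular Quinn > Ekwueme > Yilmaz > Quinn is a majority cycle — no Condorcet winner exists.

none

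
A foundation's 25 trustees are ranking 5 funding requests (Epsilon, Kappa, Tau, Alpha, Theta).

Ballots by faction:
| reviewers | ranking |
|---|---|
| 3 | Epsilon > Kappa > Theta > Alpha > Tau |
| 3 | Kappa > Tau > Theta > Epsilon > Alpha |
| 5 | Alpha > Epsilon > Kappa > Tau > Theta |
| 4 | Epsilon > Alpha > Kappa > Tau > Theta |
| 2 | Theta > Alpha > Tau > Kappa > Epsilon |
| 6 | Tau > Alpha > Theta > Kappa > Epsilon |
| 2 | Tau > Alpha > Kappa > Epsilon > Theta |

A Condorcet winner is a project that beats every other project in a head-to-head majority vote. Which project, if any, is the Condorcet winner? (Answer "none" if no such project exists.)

Head-to-head results (25 reviewers):
Epsilon vs Kappa: Kappa wins 13–12.
Epsilon–Tau: Tau 13–12.
Epsilon vs Alpha: Alpha, 15–10.
Epsilon vs Theta: Epsilon wins 14–11.
Kappa vs Tau: Kappa wins 15–10.
Kappa–Alpha: Alpha 19–6.
Kappa vs Theta: Kappa wins 17–8.
Tau vs Alpha: Alpha, 14–11.
Tau vs Theta: Tau, 20–5.
Alpha vs Theta: Alpha wins 17–8.
Alpha wins every pairwise contest, so Alpha is the Condorcet winner.

Alpha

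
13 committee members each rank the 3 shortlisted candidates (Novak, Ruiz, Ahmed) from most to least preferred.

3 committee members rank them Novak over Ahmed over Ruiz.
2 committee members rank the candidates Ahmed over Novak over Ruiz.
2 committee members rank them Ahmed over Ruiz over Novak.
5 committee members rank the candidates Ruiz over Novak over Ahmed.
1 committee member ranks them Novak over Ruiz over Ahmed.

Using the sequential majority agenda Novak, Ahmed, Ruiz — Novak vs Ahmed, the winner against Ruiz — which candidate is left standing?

Ruiz

Round 1: Novak vs Ahmed — 9–4, Novak advances.
Round 2: Novak vs Ruiz — 6–7, Ruiz advances.
Ruiz survives the agenda.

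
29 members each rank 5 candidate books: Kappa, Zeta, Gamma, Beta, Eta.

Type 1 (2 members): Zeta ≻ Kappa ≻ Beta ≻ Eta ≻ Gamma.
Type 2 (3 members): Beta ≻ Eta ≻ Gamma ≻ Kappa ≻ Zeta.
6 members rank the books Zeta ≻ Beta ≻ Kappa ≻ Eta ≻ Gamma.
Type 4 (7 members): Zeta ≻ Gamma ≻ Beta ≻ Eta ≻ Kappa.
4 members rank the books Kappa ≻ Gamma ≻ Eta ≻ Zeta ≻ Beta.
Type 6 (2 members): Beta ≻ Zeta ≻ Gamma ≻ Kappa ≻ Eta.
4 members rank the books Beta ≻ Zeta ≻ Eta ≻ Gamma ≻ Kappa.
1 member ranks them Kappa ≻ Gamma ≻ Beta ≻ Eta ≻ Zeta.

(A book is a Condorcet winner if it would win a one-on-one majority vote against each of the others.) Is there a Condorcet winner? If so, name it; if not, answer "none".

Zeta

Pairwise majorities:
Kappa vs Zeta: 3+4+1 = 8 for Kappa, 21 for Zeta — Zeta by 21–8.
Kappa vs Gamma: Kappa preferred on 2+6+4+1 = 13 ballots; Gamma wins 16–13.
Kappa vs Beta: 2+4+1 = 7 for Kappa, 22 for Beta — Beta by 22–7.
Kappa vs Eta: 15 to 14, Kappa.
Zeta vs Gamma: Zeta preferred on 2+6+7+2+4 = 21 ballots; Zeta wins 21–8.
Zeta vs Beta: Zeta is ranked higher on 2+6+7+4 = 19 ballots, Beta on 10. Zeta wins 19–10.
Zeta vs Eta: 2+6+7+2+4 = 21 for Zeta, 8 for Eta — Zeta by 21–8.
Gamma vs Beta: Gamma preferred on 7+4+1 = 12 ballots; Beta wins 17–12.
Gamma vs Eta: Gamma preferred on 7+4+2+1 = 14 ballots; Eta wins 15–14.
Beta vs Eta: Beta preferred on 25 ballots; Beta wins 25–4.
Zeta defeats every rival head-to-head and is the Condorcet winner.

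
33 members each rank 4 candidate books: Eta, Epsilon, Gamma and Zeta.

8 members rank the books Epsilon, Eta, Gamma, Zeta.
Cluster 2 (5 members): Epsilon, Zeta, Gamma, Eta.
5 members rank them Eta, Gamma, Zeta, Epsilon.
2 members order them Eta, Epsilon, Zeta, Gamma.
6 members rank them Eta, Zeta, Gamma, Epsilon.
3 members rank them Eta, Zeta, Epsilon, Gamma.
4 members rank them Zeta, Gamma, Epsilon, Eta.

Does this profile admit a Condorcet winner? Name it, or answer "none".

Check each pair by majority over 33 ballots:
Eta vs Epsilon: Eta preferred on 5+2+6+3 = 16 ballots; Epsilon wins 17–16.
Eta–Gamma: Eta 24–9.
Eta–Zeta: Eta 24–9.
Epsilon vs Gamma: Epsilon wins 18–15.
Epsilon vs Zeta: 15 to 18, Zeta.
Gamma vs Zeta: Gamma preferred on 8+5 = 13 ballots; Zeta wins 20–13.
No book is unbeaten: Eta loses to Epsilon; Epsilon loses to Zeta; Gamma loses to Eta; Zeta loses to Eta. In particular Eta → Zeta → Epsilon → Eta is a majority cycle — no Condorcet winner exists.

none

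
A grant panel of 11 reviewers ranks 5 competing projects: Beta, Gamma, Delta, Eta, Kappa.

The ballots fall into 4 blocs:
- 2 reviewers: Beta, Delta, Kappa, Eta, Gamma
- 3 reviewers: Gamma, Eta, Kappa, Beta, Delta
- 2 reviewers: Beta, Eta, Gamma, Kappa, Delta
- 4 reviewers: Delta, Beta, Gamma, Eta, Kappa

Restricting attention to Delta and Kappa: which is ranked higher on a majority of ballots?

Delta

Ballots ranking Delta above Kappa: 2 + 4 = 6.
Ballots ranking Kappa above Delta: 11 − 6 = 5.
Delta wins the head-to-head 6–5.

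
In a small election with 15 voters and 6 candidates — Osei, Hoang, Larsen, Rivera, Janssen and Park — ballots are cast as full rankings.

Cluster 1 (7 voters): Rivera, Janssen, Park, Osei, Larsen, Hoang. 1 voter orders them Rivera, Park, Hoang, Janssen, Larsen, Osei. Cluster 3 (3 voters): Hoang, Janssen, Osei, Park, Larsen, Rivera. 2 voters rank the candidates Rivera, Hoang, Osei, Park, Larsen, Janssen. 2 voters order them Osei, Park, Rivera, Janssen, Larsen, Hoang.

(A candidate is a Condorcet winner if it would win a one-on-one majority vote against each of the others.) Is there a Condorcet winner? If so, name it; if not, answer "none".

Rivera

Head-to-head results (15 voters):
Osei–Hoang: Osei 9–6.
Osei vs Larsen: Osei, 14–1.
Osei–Rivera: Rivera 10–5.
Osei–Janssen: Janssen 11–4.
Osei vs Park: Park, 8–7.
Hoang vs Larsen: Larsen, 9–6.
Hoang vs Rivera: Rivera wins 12–3.
Hoang–Janssen: Janssen 9–6.
Hoang vs Park: Park wins 10–5.
Larsen vs Rivera: Rivera wins 12–3.
Larsen–Janssen: Janssen 13–2.
Larsen vs Park: Park, 15–0.
Rivera vs Janssen: Rivera wins 12–3.
Rivera–Park: Rivera 10–5.
Janssen vs Park: Janssen, 10–5.
Rivera defeats every rival head-to-head and is the Condorcet winner.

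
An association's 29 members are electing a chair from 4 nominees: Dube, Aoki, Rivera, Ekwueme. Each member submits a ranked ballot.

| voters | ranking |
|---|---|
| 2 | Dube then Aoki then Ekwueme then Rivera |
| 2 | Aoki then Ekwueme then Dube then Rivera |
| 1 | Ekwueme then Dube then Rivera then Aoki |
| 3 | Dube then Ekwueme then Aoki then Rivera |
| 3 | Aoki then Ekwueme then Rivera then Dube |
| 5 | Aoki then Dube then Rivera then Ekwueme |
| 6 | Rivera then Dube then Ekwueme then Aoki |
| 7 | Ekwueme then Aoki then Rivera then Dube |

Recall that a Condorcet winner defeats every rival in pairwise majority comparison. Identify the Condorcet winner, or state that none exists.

none

Check each pair by majority over 29 ballots:
Dube vs Aoki: Aoki wins 17–12.
Dube vs Rivera: Rivera, 16–13.
Dube vs Ekwueme: Dube wins 16–13.
Aoki vs Rivera: Aoki, 22–7.
Aoki–Ekwueme: Ekwueme 17–12.
Rivera–Ekwueme: Ekwueme 18–11.
Every candidate loses at least once (Dube loses to Aoki; Aoki loses to Ekwueme; Rivera loses to Aoki; Ekwueme loses to Dube). The majority relation contains the cycle Dube > Ekwueme > Aoki > Dube, so there is no Condorcet winner.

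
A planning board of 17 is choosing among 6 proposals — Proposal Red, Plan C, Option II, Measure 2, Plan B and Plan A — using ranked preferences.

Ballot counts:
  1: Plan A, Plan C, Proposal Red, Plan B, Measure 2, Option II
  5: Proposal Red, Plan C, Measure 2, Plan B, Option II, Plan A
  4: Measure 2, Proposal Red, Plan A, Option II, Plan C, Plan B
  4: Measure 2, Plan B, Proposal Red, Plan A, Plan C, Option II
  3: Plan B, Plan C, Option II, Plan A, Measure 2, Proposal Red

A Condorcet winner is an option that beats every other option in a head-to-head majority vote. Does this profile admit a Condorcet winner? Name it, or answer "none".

none

Pairwise majorities:
Proposal Red vs Plan C: Proposal Red is ranked higher on 5+4+4 = 13 ballots, Plan C on 4. Proposal Red wins 13–4.
Proposal Red vs Option II: 14 to 3, Proposal Red.
Proposal Red vs Measure 2: 6 to 11, Measure 2.
Proposal Red vs Plan B: 1+5+4 = 10 for Proposal Red, 7 for Plan B — Proposal Red by 10–7.
Proposal Red vs Plan A: Proposal Red is ranked higher on 5+4+4 = 13 ballots, Plan A on 4. Proposal Red wins 13–4.
Plan C vs Option II: Plan C preferred on 1+5+4+3 = 13 ballots; Plan C wins 13–4.
Plan C vs Measure 2: Plan C is ranked higher on 1+5+3 = 9 ballots, Measure 2 on 8. Plan C wins 9–8.
Plan C vs Plan B: 1+5+4 = 10 for Plan C, 7 for Plan B — Plan C by 10–7.
Plan C vs Plan A: Plan C is ranked higher on 5+3 = 8 ballots, Plan A on 9. Plan A wins 9–8.
Option II vs Measure 2: Option II preferred on 3 ballots; Measure 2 wins 14–3.
Option II vs Plan B: 4 to 13, Plan B.
Option II vs Plan A: 8 to 9, Plan A.
Measure 2 vs Plan B: Measure 2 preferred on 5+4+4 = 13 ballots; Measure 2 wins 13–4.
Measure 2 vs Plan A: 5+4+4 = 13 for Measure 2, 4 for Plan A — Measure 2 by 13–4.
Plan B vs Plan A: Plan B is ranked higher on 5+4+3 = 12 ballots, Plan A on 5. Plan B wins 12–5.
No option is unbeaten: Proposal Red loses to Measure 2; Plan C loses to Proposal Red; Option II loses to Proposal Red; Measure 2 loses to Plan C; Plan B loses to Proposal Red; Plan A loses to Proposal Red. In particular Proposal Red → Plan C → Measure 2 → Proposal Red is a majority cycle — no Condorcet winner exists.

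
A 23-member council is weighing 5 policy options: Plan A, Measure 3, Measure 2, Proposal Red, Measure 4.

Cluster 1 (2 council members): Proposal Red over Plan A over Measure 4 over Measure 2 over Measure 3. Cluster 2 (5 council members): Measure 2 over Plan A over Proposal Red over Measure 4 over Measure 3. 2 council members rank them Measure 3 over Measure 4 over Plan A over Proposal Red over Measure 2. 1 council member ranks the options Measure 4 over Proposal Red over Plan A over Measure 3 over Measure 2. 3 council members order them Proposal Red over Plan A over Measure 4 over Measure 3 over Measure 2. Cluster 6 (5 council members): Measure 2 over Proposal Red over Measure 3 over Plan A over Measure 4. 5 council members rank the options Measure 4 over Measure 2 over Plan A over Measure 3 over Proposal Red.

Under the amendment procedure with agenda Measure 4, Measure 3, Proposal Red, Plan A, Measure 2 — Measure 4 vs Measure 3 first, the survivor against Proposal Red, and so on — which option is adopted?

Measure 2

Round 1: Measure 4 vs Measure 3 — 16–7, Measure 4 advances.
Round 2: Measure 4 vs Proposal Red — 8–15, Proposal Red advances.
Round 3: Proposal Red vs Plan A — 11–12, Plan A advances.
Round 4: Plan A vs Measure 2 — 8–15, Measure 2 advances.
The agenda winner is Measure 2.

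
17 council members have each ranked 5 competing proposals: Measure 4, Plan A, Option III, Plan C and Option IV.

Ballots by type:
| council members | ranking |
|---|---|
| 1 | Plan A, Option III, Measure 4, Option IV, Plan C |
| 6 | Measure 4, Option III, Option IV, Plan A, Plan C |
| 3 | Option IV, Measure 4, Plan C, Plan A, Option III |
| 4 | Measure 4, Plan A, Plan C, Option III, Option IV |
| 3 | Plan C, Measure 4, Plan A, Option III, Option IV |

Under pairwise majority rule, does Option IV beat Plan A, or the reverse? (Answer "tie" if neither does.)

Ballots ranking Option IV above Plan A: 6 + 3 = 9.
Ballots ranking Plan A above Option IV: 17 − 9 = 8.
Option IV wins the head-to-head 9–8.

Option IV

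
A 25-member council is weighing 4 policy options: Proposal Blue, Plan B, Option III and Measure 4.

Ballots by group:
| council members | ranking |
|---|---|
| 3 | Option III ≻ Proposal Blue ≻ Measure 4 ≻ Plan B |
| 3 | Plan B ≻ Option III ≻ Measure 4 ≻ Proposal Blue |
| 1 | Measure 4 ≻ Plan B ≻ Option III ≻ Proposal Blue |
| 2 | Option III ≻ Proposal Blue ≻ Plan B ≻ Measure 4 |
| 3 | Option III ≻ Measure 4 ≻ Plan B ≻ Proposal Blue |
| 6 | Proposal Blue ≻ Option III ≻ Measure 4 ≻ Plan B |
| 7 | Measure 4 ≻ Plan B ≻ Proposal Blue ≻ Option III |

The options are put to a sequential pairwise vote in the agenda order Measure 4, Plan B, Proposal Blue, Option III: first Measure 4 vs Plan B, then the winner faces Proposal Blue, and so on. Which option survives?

Round 1: Measure 4 vs Plan B — 20–5, Measure 4 advances.
Round 2: Measure 4 vs Proposal Blue — 14–11, Measure 4 advances.
Round 3: Measure 4 vs Option III — 8–17, Option III advances.
The agenda winner is Option III.

Option III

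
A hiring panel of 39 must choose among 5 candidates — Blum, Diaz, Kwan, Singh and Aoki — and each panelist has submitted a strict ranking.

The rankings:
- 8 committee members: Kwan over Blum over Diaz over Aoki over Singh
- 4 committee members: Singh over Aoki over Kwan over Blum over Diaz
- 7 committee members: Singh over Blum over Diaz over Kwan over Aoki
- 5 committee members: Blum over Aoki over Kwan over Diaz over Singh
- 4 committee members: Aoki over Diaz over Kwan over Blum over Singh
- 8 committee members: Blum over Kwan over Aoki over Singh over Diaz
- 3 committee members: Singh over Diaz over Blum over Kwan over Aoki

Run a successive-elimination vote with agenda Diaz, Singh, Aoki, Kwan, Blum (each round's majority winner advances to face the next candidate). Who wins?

Round 1: Diaz vs Singh — 17–22, Singh advances.
Round 2: Singh vs Aoki — 14–25, Aoki advances.
Round 3: Aoki vs Kwan — 13–26, Kwan advances.
Round 4: Kwan vs Blum — 16–23, Blum advances.
The agenda winner is Blum.

Blum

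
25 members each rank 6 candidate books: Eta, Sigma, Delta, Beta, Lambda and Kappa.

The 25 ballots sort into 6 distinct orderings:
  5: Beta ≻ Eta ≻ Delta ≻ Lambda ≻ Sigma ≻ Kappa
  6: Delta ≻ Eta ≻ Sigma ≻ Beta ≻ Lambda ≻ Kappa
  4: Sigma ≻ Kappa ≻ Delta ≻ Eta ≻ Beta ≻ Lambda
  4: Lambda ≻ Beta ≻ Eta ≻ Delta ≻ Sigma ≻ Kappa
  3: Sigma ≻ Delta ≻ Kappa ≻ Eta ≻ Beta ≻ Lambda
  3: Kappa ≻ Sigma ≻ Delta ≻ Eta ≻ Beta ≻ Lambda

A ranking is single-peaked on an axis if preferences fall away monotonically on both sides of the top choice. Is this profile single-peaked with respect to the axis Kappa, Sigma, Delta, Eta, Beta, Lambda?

yes

Axis positions: Kappa=1, Sigma=2, Delta=3, Eta=4, Beta=5, Lambda=6.
Group 1 (peak Beta at position 5): ranking walks positions 5-4-3-6-2-1, expanding outward from the peak — single-peaked.
Group 2 (peak Delta at position 3): ranking walks positions 3-4-2-5-6-1, expanding outward from the peak — single-peaked.
Group 3 (peak Sigma at position 2): ranking walks positions 2-1-3-4-5-6, expanding outward from the peak — single-peaked.
Group 4 (peak Lambda at position 6): ranking walks positions 6-5-4-3-2-1, expanding outward from the peak — single-peaked.
Group 5 (peak Sigma at position 2): ranking walks positions 2-3-1-4-5-6, expanding outward from the peak — single-peaked.
Group 6 (peak Kappa at position 1): ranking walks positions 1-2-3-4-5-6, expanding outward from the peak — single-peaked.
Every ranking is single-peaked on this axis.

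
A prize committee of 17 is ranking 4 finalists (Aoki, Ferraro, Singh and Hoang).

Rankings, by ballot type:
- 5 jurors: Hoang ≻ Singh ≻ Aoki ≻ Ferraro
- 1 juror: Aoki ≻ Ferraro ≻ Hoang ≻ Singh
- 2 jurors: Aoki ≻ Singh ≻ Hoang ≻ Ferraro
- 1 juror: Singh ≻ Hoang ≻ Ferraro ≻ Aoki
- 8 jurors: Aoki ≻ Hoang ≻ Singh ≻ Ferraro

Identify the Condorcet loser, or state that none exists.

Head-to-head results (17 jurors):
Aoki vs Ferraro: Aoki is ranked higher on 5+1+2+8 = 16 ballots, Ferraro on 1. Aoki wins 16–1.
Aoki vs Singh: Aoki is ranked higher on 1+2+8 = 11 ballots, Singh on 6. Aoki wins 11–6.
Aoki vs Hoang: 1+2+8 = 11 for Aoki, 6 for Hoang — Aoki by 11–6.
Ferraro vs Singh: 1 to 16, Singh.
Ferraro vs Hoang: Hoang, 16–1.
Singh–Hoang: Hoang 14–3.
Ferraro is beaten in every head-to-head and is the Condorcet loser.

Ferraro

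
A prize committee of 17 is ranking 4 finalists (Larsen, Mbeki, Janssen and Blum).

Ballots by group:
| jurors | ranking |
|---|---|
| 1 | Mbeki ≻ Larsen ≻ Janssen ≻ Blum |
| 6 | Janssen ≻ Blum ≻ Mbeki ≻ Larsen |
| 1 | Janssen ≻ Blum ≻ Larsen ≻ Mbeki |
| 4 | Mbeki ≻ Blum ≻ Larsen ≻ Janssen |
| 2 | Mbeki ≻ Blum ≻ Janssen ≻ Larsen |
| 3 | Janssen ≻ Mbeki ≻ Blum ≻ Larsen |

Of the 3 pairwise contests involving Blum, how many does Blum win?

1

Blum against each rival (17 jurors):
Blum vs Larsen: 16 to 1, Blum.
Blum vs Mbeki: Blum is ranked higher on 6+1 = 7 ballots, Mbeki on 10. Mbeki wins 10–7.
Blum–Janssen: Janssen 11–6.
Blum beats Larsen; loses to Mbeki, Janssen — 1 pairwise win.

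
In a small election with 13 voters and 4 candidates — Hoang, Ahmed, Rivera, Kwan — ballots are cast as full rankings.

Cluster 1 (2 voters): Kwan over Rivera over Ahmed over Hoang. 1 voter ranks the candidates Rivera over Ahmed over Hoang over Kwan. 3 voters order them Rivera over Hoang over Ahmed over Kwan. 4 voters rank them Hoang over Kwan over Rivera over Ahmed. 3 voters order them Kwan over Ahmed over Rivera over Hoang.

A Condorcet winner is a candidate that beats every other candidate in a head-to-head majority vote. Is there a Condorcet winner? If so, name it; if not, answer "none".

none

Head-to-head results (13 voters):
Hoang vs Ahmed: Hoang, 7–6.
Hoang–Rivera: Rivera 9–4.
Hoang vs Kwan: 1+3+4 = 8 for Hoang, 5 for Kwan — Hoang by 8–5.
Ahmed–Rivera: Rivera 10–3.
Ahmed vs Kwan: Kwan wins 9–4.
Rivera vs Kwan: Rivera is ranked higher on 1+3 = 4 ballots, Kwan on 9. Kwan wins 9–4.
No candidate is unbeaten: Hoang loses to Rivera; Ahmed loses to Hoang; Rivera loses to Kwan; Kwan loses to Hoang. In particular Hoang → Kwan → Rivera → Hoang is a majority cycle — no Condorcet winner exists.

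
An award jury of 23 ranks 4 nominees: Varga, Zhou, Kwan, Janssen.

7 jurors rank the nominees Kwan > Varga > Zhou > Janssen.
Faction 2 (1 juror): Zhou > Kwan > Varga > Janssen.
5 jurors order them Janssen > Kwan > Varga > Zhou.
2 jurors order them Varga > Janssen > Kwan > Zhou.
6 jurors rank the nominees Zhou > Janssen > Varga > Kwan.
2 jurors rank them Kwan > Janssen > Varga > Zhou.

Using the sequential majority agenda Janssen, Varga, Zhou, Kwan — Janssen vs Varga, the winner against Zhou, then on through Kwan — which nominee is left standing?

Kwan

Round 1: Janssen vs Varga — 13–10, Janssen advances.
Round 2: Janssen vs Zhou — 9–14, Zhou advances.
Round 3: Zhou vs Kwan — 7–16, Kwan advances.
Kwan survives the agenda.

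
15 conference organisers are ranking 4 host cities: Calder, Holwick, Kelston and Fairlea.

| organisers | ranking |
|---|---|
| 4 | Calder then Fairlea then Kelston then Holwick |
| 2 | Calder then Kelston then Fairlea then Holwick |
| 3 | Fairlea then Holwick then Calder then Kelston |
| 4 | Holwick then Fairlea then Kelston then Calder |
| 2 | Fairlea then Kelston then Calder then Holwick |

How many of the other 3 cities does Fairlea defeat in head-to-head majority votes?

3

Fairlea against each rival (15 organisers):
Fairlea vs Calder: Fairlea, 9–6.
Fairlea vs Holwick: Fairlea is ranked higher on 4+2+3+2 = 11 ballots, Holwick on 4. Fairlea wins 11–4.
Fairlea vs Kelston: Fairlea is ranked higher on 4+3+4+2 = 13 ballots, Kelston on 2. Fairlea wins 13–2.
Fairlea beats Calder, Holwick, Kelston — 3 pairwise wins.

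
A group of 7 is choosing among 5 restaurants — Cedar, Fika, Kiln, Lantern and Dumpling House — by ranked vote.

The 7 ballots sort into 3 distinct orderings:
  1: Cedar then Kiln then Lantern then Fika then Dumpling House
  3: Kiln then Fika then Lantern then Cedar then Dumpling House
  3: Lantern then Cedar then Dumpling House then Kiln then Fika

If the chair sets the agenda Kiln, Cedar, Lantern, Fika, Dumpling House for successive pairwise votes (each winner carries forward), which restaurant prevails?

Lantern

Round 1: Kiln vs Cedar — 3–4, Cedar advances.
Round 2: Cedar vs Lantern — 1–6, Lantern advances.
Round 3: Lantern vs Fika — 4–3, Lantern advances.
Round 4: Lantern vs Dumpling House — 7–0, Lantern advances.
The agenda winner is Lantern.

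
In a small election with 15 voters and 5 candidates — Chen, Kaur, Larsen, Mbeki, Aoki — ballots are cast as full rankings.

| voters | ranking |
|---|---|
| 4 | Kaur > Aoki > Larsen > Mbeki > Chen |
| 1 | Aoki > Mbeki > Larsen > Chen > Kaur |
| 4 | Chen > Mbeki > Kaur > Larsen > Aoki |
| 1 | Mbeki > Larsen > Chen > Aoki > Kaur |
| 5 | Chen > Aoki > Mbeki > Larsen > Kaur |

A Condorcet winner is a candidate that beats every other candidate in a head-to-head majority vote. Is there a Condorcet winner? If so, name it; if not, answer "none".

Chen

Check each pair by majority over 15 ballots:
Chen vs Kaur: Chen preferred on 1+4+1+5 = 11 ballots; Chen wins 11–4.
Chen vs Larsen: 9 to 6, Chen.
Chen vs Mbeki: 9 to 6, Chen.
Chen vs Aoki: Chen is ranked higher on 4+1+5 = 10 ballots, Aoki on 5. Chen wins 10–5.
Kaur vs Larsen: 8 to 7, Kaur.
Kaur vs Mbeki: 4 for Kaur, 11 for Mbeki — Mbeki by 11–4.
Kaur vs Aoki: Kaur preferred on 4+4 = 8 ballots; Kaur wins 8–7.
Larsen vs Mbeki: Larsen is ranked higher on 4 ballots, Mbeki on 11. Mbeki wins 11–4.
Larsen vs Aoki: Larsen is ranked higher on 4+1 = 5 ballots, Aoki on 10. Aoki wins 10–5.
Mbeki vs Aoki: 5 to 10, Aoki.
Chen beats each of Kaur, Larsen, Mbeki, Aoki — Chen is the Condorcet winner.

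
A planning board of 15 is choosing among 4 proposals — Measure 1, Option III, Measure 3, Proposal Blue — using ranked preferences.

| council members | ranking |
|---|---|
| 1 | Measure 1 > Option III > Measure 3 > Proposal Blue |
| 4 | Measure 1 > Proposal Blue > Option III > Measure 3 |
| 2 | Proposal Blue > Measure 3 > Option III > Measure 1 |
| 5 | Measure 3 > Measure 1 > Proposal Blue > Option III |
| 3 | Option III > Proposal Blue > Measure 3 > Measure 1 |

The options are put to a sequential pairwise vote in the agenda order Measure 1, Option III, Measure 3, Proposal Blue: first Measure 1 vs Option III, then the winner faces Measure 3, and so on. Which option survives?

Proposal Blue

Round 1: Measure 1 vs Option III — 10–5, Measure 1 advances.
Round 2: Measure 1 vs Measure 3 — 5–10, Measure 3 advances.
Round 3: Measure 3 vs Proposal Blue — 6–9, Proposal Blue advances.
The agenda winner is Proposal Blue.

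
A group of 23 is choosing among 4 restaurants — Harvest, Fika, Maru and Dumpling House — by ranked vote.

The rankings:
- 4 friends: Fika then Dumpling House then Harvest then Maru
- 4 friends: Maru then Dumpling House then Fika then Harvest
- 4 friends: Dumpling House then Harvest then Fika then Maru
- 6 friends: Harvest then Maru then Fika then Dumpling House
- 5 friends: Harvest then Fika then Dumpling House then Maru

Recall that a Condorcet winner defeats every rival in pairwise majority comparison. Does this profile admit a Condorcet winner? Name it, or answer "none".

Check each pair by majority over 23 ballots:
Harvest vs Fika: Harvest, 15–8.
Harvest vs Maru: Harvest, 19–4.
Harvest–Dumpling House: Dumpling House 12–11.
Fika vs Maru: Fika, 13–10.
Fika–Dumpling House: Fika 15–8.
Maru vs Dumpling House: Dumpling House wins 13–10.
No restaurant is unbeaten: Harvest loses to Dumpling House; Fika loses to Harvest; Maru loses to Harvest; Dumpling House loses to Fika. In particular Harvest → Fika → Dumpling House → Harvest is a majority cycle — no Condorcet winner exists.

none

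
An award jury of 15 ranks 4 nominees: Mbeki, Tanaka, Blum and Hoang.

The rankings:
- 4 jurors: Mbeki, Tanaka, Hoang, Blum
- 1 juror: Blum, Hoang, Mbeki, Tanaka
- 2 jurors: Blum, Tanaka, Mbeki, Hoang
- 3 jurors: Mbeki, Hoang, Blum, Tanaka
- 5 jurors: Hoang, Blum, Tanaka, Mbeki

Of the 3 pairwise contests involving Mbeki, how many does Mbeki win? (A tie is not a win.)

2

Mbeki against each rival (15 jurors):
Mbeki vs Tanaka: Mbeki is ranked higher on 4+1+3 = 8 ballots, Tanaka on 7. Mbeki wins 8–7.
Mbeki vs Blum: Blum wins 8–7.
Mbeki vs Hoang: Mbeki, 9–6.
Mbeki beats Tanaka, Hoang; loses to Blum — 2 pairwise wins.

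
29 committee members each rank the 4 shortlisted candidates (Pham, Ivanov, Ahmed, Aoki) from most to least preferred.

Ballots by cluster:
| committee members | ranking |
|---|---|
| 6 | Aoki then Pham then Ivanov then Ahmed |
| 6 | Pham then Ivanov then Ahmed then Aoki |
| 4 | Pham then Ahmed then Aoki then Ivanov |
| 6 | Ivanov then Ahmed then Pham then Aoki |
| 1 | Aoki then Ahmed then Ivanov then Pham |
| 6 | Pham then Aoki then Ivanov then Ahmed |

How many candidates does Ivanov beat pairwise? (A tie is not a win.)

1

Ivanov against each rival (29 committee members):
Ivanov vs Pham: Pham wins 22–7.
Ivanov vs Ahmed: 24 to 5, Ivanov.
Ivanov–Aoki: Aoki 17–12.
Ivanov beats Ahmed; loses to Pham, Aoki — 1 pairwise win.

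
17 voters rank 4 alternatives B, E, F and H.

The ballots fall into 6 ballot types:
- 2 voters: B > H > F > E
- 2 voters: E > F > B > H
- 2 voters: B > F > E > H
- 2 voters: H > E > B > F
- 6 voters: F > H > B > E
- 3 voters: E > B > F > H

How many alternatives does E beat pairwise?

E against each rival (17 voters):
E vs B: 2+2+3 = 7 for E, 10 for B — B by 10–7.
E vs F: E preferred on 2+2+3 = 7 ballots; F wins 10–7.
E vs H: H, 10–7.
E beats no one; loses to B, F, H — 0 pairwise wins.

0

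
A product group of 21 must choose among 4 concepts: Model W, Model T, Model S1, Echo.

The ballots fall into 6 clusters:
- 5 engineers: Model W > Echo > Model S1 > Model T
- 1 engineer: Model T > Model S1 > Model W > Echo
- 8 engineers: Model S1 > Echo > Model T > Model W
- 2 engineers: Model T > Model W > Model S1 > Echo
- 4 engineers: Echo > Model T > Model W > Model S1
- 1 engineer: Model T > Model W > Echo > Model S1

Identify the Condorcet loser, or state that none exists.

none

Head-to-head results (21 engineers):
Model W vs Model T: Model W preferred on 5 ballots; Model T wins 16–5.
Model W–Model S1: Model W 12–9.
Model W vs Echo: Model W is ranked higher on 5+1+2+1 = 9 ballots, Echo on 12. Echo wins 12–9.
Model T vs Model S1: 8 to 13, Model S1.
Model T–Echo: Echo 17–4.
Model S1 vs Echo: Model S1 preferred on 1+8+2 = 11 ballots; Model S1 wins 11–10.
Every design wins at least one matchup (Model W beats Model S1; Model T beats Model W; Model S1 beats Model T; Echo beats Model W), so there is no Condorcet loser.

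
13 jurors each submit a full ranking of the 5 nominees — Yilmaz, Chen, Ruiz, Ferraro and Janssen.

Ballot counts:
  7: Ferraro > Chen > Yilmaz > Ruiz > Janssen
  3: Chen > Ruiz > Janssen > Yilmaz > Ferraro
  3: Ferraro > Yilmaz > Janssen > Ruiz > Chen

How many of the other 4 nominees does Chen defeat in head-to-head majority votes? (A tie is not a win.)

Chen against each rival (13 jurors):
Chen vs Yilmaz: Chen wins 10–3.
Chen vs Ruiz: Chen preferred on 7+3 = 10 ballots; Chen wins 10–3.
Chen vs Ferraro: Ferraro, 10–3.
Chen vs Janssen: 7+3 = 10 for Chen, 3 for Janssen — Chen by 10–3.
Chen beats Yilmaz, Ruiz, Janssen; loses to Ferraro — 3 pairwise wins.

3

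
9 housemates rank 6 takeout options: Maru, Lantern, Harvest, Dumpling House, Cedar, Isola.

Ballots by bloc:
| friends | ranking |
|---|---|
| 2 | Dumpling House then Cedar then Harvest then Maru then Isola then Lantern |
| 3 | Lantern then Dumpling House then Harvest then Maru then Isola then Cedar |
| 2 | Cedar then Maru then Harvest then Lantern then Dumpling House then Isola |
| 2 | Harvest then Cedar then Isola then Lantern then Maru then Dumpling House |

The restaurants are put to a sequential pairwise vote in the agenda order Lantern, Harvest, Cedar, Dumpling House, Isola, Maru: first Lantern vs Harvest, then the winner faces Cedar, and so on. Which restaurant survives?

Dumpling House

Round 1: Lantern vs Harvest — 3–6, Harvest advances.
Round 2: Harvest vs Cedar — 5–4, Harvest advances.
Round 3: Harvest vs Dumpling House — 4–5, Dumpling House advances.
Round 4: Dumpling House vs Isola — 7–2, Dumpling House advances.
Round 5: Dumpling House vs Maru — 5–4, Dumpling House advances.
The agenda winner is Dumpling House.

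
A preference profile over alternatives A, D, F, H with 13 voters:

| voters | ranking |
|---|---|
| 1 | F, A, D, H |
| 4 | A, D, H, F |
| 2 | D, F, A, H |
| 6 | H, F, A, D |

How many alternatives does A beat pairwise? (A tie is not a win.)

2

A against each rival (13 voters):
A vs D: A is ranked higher on 1+4+6 = 11 ballots, D on 2. A wins 11–2.
A vs F: F wins 9–4.
A–H: A 7–6.
A beats D, H; loses to F — 2 pairwise wins.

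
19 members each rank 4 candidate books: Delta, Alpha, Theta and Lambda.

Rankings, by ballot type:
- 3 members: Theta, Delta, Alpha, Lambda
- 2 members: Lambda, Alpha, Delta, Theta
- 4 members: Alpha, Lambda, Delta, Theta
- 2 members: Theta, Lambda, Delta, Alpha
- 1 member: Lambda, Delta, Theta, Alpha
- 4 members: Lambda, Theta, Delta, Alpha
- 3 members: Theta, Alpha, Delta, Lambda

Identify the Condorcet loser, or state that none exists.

none

Head-to-head results (19 members):
Delta vs Alpha: Delta preferred on 3+2+1+4 = 10 ballots; Delta wins 10–9.
Delta–Theta: Theta 12–7.
Delta vs Lambda: Delta is ranked higher on 3+3 = 6 ballots, Lambda on 13. Lambda wins 13–6.
Alpha vs Theta: 6 to 13, Theta.
Alpha vs Lambda: Alpha wins 10–9.
Theta vs Lambda: Lambda, 11–8.
No book is winless: Delta beats Alpha; Alpha beats Lambda; Theta beats Delta; Lambda beats Delta. There is no Condorcet loser.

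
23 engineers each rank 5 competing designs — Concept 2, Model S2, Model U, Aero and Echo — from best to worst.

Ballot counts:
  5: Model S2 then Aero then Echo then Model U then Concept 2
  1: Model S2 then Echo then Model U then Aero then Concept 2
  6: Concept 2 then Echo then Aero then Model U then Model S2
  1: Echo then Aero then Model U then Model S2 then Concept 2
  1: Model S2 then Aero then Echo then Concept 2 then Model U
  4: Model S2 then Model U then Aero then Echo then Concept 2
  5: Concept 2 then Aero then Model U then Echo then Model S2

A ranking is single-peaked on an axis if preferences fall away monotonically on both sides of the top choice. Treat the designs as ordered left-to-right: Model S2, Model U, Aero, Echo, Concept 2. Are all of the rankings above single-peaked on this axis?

no

Axis positions: Model S2=1, Model U=2, Aero=3, Echo=4, Concept 2=5.
Cluster 1: ranking walks positions 1-3-4-2-5; Aero is ranked above Model U even though Model U lies between Aero and the peak Model S2 on the axis — preferences dip and rise again. Not single-peaked.
Cluster 2: ranking walks positions 1-4-2-3-5; Echo is ranked above Model U even though Model U lies between Echo and the peak Model S2 on the axis — preferences dip and rise again. Not single-peaked.
Cluster 3 (peak Concept 2 at position 5): ranking walks positions 5-4-3-2-1, expanding outward from the peak — single-peaked.
Cluster 4 (peak Echo at position 4): ranking walks positions 4-3-2-1-5, expanding outward from the peak — single-peaked.
Cluster 5: ranking walks positions 1-3-4-5-2; Aero is ranked above Model U even though Model U lies between Aero and the peak Model S2 on the axis — preferences dip and rise again. Not single-peaked.
Cluster 6 (peak Model S2 at position 1): ranking walks positions 1-2-3-4-5, expanding outward from the peak — single-peaked.
Cluster 7: ranking walks positions 5-3-2-4-1; Aero is ranked above Echo even though Echo lies between Aero and the peak Concept 2 on the axis — preferences dip and rise again. Not single-peaked.
Cluster 1 violates single-peakedness, so the profile is not single-peaked on this axis.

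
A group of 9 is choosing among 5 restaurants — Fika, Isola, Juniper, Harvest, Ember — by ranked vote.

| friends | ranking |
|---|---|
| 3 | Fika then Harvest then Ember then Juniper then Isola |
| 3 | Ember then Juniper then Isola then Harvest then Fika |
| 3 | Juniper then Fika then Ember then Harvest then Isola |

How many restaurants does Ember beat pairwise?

3

Ember against each rival (9 friends):
Ember–Fika: Fika 6–3.
Ember–Isola: Ember 9–0.
Ember vs Juniper: Ember is ranked higher on 3+3 = 6 ballots, Juniper on 3. Ember wins 6–3.
Ember vs Harvest: Ember is ranked higher on 3+3 = 6 ballots, Harvest on 3. Ember wins 6–3.
Ember beats Isola, Juniper, Harvest; loses to Fika — 3 pairwise wins.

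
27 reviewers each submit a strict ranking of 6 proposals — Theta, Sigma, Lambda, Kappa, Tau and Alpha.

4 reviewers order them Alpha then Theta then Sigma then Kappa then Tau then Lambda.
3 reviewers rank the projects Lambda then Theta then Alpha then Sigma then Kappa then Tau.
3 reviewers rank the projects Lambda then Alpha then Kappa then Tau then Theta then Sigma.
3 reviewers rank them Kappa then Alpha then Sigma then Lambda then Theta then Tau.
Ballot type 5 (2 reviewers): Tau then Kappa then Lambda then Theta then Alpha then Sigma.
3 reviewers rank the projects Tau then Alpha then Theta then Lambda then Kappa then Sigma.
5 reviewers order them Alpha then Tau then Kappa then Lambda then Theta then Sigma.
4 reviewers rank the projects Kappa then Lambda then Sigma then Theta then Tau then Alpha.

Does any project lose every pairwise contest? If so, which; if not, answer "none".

none

Pairwise majorities:
Theta vs Sigma: 20 to 7, Theta.
Theta vs Lambda: 4+3 = 7 for Theta, 20 for Lambda — Lambda by 20–7.
Theta vs Kappa: Kappa wins 17–10.
Theta vs Tau: 14 to 13, Theta.
Theta vs Alpha: 3+2+4 = 9 for Theta, 18 for Alpha — Alpha by 18–9.
Sigma vs Lambda: 4+3 = 7 for Sigma, 20 for Lambda — Lambda by 20–7.
Sigma vs Kappa: Sigma is ranked higher on 4+3 = 7 ballots, Kappa on 20. Kappa wins 20–7.
Sigma vs Tau: Sigma is ranked higher on 4+3+3+4 = 14 ballots, Tau on 13. Sigma wins 14–13.
Sigma vs Alpha: Alpha wins 23–4.
Lambda vs Kappa: 3+3+3 = 9 for Lambda, 18 for Kappa — Kappa by 18–9.
Lambda vs Tau: Lambda is ranked higher on 3+3+3+4 = 13 ballots, Tau on 14. Tau wins 14–13.
Lambda vs Alpha: 3+3+2+4 = 12 for Lambda, 15 for Alpha — Alpha by 15–12.
Kappa–Tau: Kappa 17–10.
Kappa vs Alpha: Kappa preferred on 3+2+4 = 9 ballots; Alpha wins 18–9.
Tau–Alpha: Alpha 18–9.
No project is winless: Theta beats Sigma; Sigma beats Tau; Lambda beats Theta; Kappa beats Theta; Tau beats Lambda; Alpha beats Theta. There is no Condorcet loser.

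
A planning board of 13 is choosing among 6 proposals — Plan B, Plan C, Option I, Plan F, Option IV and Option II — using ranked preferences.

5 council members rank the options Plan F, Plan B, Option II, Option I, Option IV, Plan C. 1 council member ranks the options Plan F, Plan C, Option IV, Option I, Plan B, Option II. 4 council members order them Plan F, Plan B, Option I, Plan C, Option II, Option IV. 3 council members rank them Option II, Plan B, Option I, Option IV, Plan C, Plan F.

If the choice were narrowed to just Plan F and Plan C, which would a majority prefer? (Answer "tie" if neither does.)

Ballots ranking Plan F above Plan C: 5 + 1 + 4 = 10.
Ballots ranking Plan C above Plan F: 13 − 10 = 3.
Plan F wins the head-to-head 10–3.

Plan F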